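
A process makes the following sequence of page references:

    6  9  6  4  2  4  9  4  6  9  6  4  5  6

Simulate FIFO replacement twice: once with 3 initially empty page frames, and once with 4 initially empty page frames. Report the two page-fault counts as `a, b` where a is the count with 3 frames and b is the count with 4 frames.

9, 6

3 frames: F F . F F . . . F F . F F F → 9 faults.
4 frames: F F . F F . . . . . . . F F → 6 faults.
6 < 9: adding a frame reduced faults, as is typical.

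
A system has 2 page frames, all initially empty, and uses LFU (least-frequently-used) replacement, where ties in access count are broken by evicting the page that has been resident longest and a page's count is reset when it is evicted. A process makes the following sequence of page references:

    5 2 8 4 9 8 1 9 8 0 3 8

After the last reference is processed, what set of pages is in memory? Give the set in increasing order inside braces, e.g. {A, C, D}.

5 → miss, frames {5}
2 → miss, frames {5,2}
8 → miss, evict 5, frames {2,8}
4 → miss, evict 2, frames {8,4}
9 → miss, evict 8, frames {4,9}
8 → miss, evict 4, frames {9,8}
1 → miss, evict 9, frames {8,1}
9 → miss, evict 8, frames {1,9}
8 → miss, evict 1, frames {9,8}
0 → miss, evict 9, frames {8,0}
3 → miss, evict 8, frames {0,3}
8 → miss, evict 0, frames {3,8}

{3, 8}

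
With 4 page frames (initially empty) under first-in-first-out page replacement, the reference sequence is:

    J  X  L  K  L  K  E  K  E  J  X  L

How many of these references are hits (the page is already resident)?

J -> fault, frames {J}
X -> fault, frames {J,X}
L -> fault, frames {J,X,L}
K -> fault, frames {J,X,L,K}
L -> hit
K -> hit
E -> fault, evict J, frames {X,L,K,E}
K -> hit
E -> hit
J -> fault, evict X, frames {L,K,E,J}
X -> fault, evict L, frames {K,E,J,X}
L -> fault, evict K, frames {E,J,X,L}
Hits: 4.

4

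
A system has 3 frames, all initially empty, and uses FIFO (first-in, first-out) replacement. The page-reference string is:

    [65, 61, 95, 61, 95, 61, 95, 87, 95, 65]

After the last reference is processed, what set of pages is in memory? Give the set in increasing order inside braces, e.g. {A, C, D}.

{65, 87, 95}

65 -> miss, frames {65}
61 -> miss, frames {65,61}
95 -> miss, frames {65,61,95}
61 -> hit
95 -> hit
61 -> hit
95 -> hit
87 -> miss, evict 65, frames {61,95,87}
95 -> hit
65 -> miss, evict 61, frames {95,87,65}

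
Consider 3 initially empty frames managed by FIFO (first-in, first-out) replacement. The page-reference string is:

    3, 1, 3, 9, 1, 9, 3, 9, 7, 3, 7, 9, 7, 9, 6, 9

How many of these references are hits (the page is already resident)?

3: miss, frames {3}
1: miss, frames {3,1}
3: hit
9: miss, frames {3,1,9}
1: hit
9: hit
3: hit
9: hit
7: miss, evict 3, frames {1,9,7}
3: miss, evict 1, frames {9,7,3}
7: hit
9: hit
7: hit
9: hit
6: miss, evict 9, frames {7,3,6}
9: miss, evict 7, frames {3,6,9}
Hits: 9.

9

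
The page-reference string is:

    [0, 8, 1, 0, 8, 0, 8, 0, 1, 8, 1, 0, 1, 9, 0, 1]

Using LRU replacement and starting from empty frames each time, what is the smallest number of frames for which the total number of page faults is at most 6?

f=1: 16 faults
f=2: 11 faults
f=3: 4 faults
f=4: 4 faults
Smallest f with faults ≤ 6 is 3.

3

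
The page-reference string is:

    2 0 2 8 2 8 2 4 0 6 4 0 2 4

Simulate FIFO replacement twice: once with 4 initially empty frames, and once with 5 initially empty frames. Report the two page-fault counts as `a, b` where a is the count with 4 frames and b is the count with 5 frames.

6, 5

4 frames: F F . F . . . F . F . . F . → 6 faults.
5 frames: F F . F . . . F . F . . . . → 5 faults.
5 < 6: adding a frame reduced faults, as is typical.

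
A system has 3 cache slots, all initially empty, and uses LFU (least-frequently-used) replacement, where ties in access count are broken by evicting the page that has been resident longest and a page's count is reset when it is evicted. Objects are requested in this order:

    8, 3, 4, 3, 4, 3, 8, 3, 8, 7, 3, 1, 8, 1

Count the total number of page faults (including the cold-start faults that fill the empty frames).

8: fault, frames [8]
3: fault, frames [8, 3]
4: fault, frames [8, 3, 4]
3: hit
4: hit
3: hit
8: hit
3: hit
8: hit
7: fault, evict 4, frames [8, 3, 7]
3: hit
1: fault, evict 7, frames [8, 3, 1]
8: hit
1: hit
Page faults: 5.

5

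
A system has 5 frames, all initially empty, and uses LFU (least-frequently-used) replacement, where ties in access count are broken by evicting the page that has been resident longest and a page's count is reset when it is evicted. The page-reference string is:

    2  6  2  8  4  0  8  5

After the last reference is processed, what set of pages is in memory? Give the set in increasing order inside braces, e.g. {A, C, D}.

{0, 2, 4, 5, 8}

2: miss, frames (2)
6: miss, frames (2 6)
2: hit
8: miss, frames (2 6 8)
4: miss, frames (2 6 8 4)
0: miss, frames (2 6 8 4 0)
8: hit
5: miss, evict 6, frames (2 8 4 0 5)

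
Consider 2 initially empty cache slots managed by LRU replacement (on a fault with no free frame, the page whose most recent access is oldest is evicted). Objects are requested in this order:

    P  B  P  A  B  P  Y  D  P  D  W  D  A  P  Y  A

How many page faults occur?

13

P → miss, frames {P}
B → miss, frames {P,B}
P → hit
A → miss, evict B, frames {P,A}
B → miss, evict P, frames {A,B}
P → miss, evict A, frames {B,P}
Y → miss, evict B, frames {P,Y}
D → miss, evict P, frames {Y,D}
P → miss, evict Y, frames {D,P}
D → hit
W → miss, evict P, frames {D,W}
D → hit
A → miss, evict W, frames {D,A}
P → miss, evict D, frames {A,P}
Y → miss, evict A, frames {P,Y}
A → miss, evict P, frames {Y,A}
Page faults: 13.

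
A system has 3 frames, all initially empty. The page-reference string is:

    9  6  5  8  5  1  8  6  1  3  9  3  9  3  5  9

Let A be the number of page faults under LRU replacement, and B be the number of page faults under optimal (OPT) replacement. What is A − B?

Under LRU: F F F F . F . F . F F . . . F . → 9 faults.
Under OPT: F F F F . F . . . F F . . . F . → 8 faults.
A − B = 9 − 8 = 1.

1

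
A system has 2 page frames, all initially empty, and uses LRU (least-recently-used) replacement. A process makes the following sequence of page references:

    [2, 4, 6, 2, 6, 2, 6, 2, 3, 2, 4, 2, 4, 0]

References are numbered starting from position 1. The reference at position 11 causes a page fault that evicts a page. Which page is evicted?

3

pos 1: 2 → fault, frames {2}
pos 2: 4 → fault, frames {2,4}
pos 3: 6 → fault, evict 2, frames {4,6}
pos 4: 2 → fault, evict 4, frames {6,2}
pos 5: 6 → hit
pos 6: 2 → hit
pos 7: 6 → hit
pos 8: 2 → hit
pos 9: 3 → fault, evict 6, frames {2,3}
pos 10: 2 → hit
pos 11: 4 → fault, evict 3, frames {2,4}
At position 11, page 3 is evicted.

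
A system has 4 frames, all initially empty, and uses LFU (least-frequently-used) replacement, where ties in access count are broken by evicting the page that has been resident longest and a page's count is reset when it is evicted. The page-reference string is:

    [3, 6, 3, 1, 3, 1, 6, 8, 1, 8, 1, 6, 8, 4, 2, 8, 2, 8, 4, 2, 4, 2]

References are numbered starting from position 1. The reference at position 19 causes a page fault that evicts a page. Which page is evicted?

2

pos 1: 3: fault, frames (3)
pos 2: 6: fault, frames (3 6)
pos 3: 3: hit
pos 4: 1: fault, frames (3 6 1)
pos 5: 3: hit
pos 6: 1: hit
pos 7: 6: hit
pos 8: 8: fault, frames (3 6 1 8)
pos 9: 1: hit
pos 10: 8: hit
pos 11: 1: hit
pos 12: 6: hit
pos 13: 8: hit
pos 14: 4: fault, evict 3, frames (6 1 8 4)
pos 15: 2: fault, evict 4, frames (6 1 8 2)
pos 16: 8: hit
pos 17: 2: hit
pos 18: 8: hit
pos 19: 4: fault, evict 2, frames (6 1 8 4)
At position 19, page 2 is evicted.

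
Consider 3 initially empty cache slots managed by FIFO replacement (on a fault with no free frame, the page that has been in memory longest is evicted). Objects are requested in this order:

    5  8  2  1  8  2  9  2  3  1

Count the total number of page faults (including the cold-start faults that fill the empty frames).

6

5 -> fault, frames (5)
8 -> fault, frames (5 8)
2 -> fault, frames (5 8 2)
1 -> fault, evict 5, frames (8 2 1)
8 -> hit
2 -> hit
9 -> fault, evict 8, frames (2 1 9)
2 -> hit
3 -> fault, evict 2, frames (1 9 3)
1 -> hit
Page faults: 6.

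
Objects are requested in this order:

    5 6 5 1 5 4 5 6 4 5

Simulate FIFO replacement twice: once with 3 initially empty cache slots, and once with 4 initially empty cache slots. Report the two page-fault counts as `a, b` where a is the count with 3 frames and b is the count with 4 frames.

3 frames: F F . F . F F F . . → 6 faults.
4 frames: F F . F . F . . . . → 4 faults.
4 < 6: adding a frame reduced faults, as is typical.

6, 4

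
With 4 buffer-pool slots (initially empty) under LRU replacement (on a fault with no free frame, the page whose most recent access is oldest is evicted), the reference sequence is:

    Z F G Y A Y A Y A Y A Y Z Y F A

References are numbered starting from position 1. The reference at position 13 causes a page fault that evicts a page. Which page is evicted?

pos 1: Z: fault, frames (Z)
pos 2: F: fault, frames (Z F)
pos 3: G: fault, frames (Z F G)
pos 4: Y: fault, frames (Z F G Y)
pos 5: A: fault, evict Z, frames (F G Y A)
pos 6: Y: hit
pos 7: A: hit
pos 8: Y: hit
pos 9: A: hit
pos 10: Y: hit
pos 11: A: hit
pos 12: Y: hit
pos 13: Z: fault, evict F, frames (G A Y Z)
At position 13, page F is evicted.

F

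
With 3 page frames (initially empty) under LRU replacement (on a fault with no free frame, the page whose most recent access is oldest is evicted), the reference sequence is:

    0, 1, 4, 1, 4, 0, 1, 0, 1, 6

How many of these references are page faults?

0 → fault, frames [0]
1 → fault, frames [0, 1]
4 → fault, frames [0, 1, 4]
1 → hit
4 → hit
0 → hit
1 → hit
0 → hit
1 → hit
6 → fault, evict 4, frames [0, 1, 6]
Page faults: 4.

4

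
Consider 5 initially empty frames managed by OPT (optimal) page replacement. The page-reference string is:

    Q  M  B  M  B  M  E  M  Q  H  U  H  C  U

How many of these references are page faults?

7

Q → fault, frames [Q]
M → fault, frames [Q, M]
B → fault, frames [Q, M, B]
M → hit
B → hit
M → hit
E → fault, frames [Q, M, B, E]
M → hit
Q → hit
H → fault, frames [Q, M, B, E, H]
U → fault, evict E, frames [Q, M, B, H, U]
H → hit
C → fault, evict H, frames [Q, M, B, U, C]
U → hit
Page faults: 7.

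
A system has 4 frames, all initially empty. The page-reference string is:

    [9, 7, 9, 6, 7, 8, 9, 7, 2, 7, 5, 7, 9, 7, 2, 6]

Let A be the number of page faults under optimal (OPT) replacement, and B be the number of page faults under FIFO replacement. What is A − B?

-2

Under OPT: F F . F . F . . F . F . . . . F → 7 faults.
Under FIFO: F F . F . F . . F . F F F . . F → 9 faults.
A − B = 7 − 9 = -2.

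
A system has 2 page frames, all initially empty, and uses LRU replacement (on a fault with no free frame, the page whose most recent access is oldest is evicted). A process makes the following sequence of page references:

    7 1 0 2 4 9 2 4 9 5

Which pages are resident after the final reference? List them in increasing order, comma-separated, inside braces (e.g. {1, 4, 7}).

7: miss, frames [7]
1: miss, frames [7, 1]
0: miss, evict 7, frames [1, 0]
2: miss, evict 1, frames [0, 2]
4: miss, evict 0, frames [2, 4]
9: miss, evict 2, frames [4, 9]
2: miss, evict 4, frames [9, 2]
4: miss, evict 9, frames [2, 4]
9: miss, evict 2, frames [4, 9]
5: miss, evict 4, frames [9, 5]

{5, 9}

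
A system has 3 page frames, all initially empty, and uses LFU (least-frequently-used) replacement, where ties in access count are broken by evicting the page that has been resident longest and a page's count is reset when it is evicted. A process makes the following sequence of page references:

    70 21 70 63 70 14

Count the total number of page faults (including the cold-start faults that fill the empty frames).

4

70: miss, frames (70)
21: miss, frames (70 21)
70: hit
63: miss, frames (70 21 63)
70: hit
14: miss, evict 21, frames (70 63 14)
Page faults: 4.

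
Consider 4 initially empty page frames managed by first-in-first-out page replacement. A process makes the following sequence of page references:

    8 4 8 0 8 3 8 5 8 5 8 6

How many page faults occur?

7

8 → miss, frames (8)
4 → miss, frames (8 4)
8 → hit
0 → miss, frames (8 4 0)
8 → hit
3 → miss, frames (8 4 0 3)
8 → hit
5 → miss, evict 8, frames (4 0 3 5)
8 → miss, evict 4, frames (0 3 5 8)
5 → hit
8 → hit
6 → miss, evict 0, frames (3 5 8 6)
Page faults: 7.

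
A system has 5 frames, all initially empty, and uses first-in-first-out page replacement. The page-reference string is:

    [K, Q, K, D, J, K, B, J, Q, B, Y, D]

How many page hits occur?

6

K: miss, frames (K)
Q: miss, frames (K Q)
K: hit
D: miss, frames (K Q D)
J: miss, frames (K Q D J)
K: hit
B: miss, frames (K Q D J B)
J: hit
Q: hit
B: hit
Y: miss, evict K, frames (Q D J B Y)
D: hit
Hits: 6.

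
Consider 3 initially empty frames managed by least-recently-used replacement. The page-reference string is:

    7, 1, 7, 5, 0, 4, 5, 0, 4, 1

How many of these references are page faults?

7 -> fault, frames {7}
1 -> fault, frames {7,1}
7 -> hit
5 -> fault, frames {1,7,5}
0 -> fault, evict 1, frames {7,5,0}
4 -> fault, evict 7, frames {5,0,4}
5 -> hit
0 -> hit
4 -> hit
1 -> fault, evict 5, frames {0,4,1}
Page faults: 6.

6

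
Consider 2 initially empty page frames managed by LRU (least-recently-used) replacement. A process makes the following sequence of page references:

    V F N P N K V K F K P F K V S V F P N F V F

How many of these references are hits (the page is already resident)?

V: miss, frames (V)
F: miss, frames (V F)
N: miss, evict V, frames (F N)
P: miss, evict F, frames (N P)
N: hit
K: miss, evict P, frames (N K)
V: miss, evict N, frames (K V)
K: hit
F: miss, evict V, frames (K F)
K: hit
P: miss, evict F, frames (K P)
F: miss, evict K, frames (P F)
K: miss, evict P, frames (F K)
V: miss, evict F, frames (K V)
S: miss, evict K, frames (V S)
V: hit
F: miss, evict S, frames (V F)
P: miss, evict V, frames (F P)
N: miss, evict F, frames (P N)
F: miss, evict P, frames (N F)
V: miss, evict N, frames (F V)
F: hit
Hits: 5.

5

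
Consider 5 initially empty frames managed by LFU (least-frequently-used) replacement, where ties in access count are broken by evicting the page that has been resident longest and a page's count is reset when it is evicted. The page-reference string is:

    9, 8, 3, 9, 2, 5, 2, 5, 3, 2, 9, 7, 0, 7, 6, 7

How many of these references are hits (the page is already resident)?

6

9: fault, frames [9]
8: fault, frames [9, 8]
3: fault, frames [9, 8, 3]
9: hit
2: fault, frames [9, 8, 3, 2]
5: fault, frames [9, 8, 3, 2, 5]
2: hit
5: hit
3: hit
2: hit
9: hit
7: fault, evict 8, frames [9, 3, 2, 5, 7]
0: fault, evict 7, frames [9, 3, 2, 5, 0]
7: fault, evict 0, frames [9, 3, 2, 5, 7]
6: fault, evict 7, frames [9, 3, 2, 5, 6]
7: fault, evict 6, frames [9, 3, 2, 5, 7]
Hits: 6.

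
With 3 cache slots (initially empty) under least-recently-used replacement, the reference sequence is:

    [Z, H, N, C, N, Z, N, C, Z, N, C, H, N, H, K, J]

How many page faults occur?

8

Z: miss, frames {Z}
H: miss, frames {Z,H}
N: miss, frames {Z,H,N}
C: miss, evict Z, frames {H,N,C}
N: hit
Z: miss, evict H, frames {C,N,Z}
N: hit
C: hit
Z: hit
N: hit
C: hit
H: miss, evict Z, frames {N,C,H}
N: hit
H: hit
K: miss, evict C, frames {N,H,K}
J: miss, evict N, frames {H,K,J}
Page faults: 8.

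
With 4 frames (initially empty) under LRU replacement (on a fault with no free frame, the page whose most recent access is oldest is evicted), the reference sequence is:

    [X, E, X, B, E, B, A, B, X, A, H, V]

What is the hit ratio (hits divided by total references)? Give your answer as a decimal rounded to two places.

0.50

X -> miss, frames [X]
E -> miss, frames [X, E]
X -> hit
B -> miss, frames [E, X, B]
E -> hit
B -> hit
A -> miss, frames [X, E, B, A]
B -> hit
X -> hit
A -> hit
H -> miss, evict E, frames [B, X, A, H]
V -> miss, evict B, frames [X, A, H, V]
Hits: 6 of 12 references → 6/12 = 0.5000.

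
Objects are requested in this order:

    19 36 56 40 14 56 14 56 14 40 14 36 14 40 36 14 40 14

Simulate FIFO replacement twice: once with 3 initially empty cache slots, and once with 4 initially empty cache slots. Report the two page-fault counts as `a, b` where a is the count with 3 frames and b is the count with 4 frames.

6, 5

3 frames: F F F F F . . . . . . F . . . . . . → 6 faults.
4 frames: F F F F F . . . . . . . . . . . . . → 5 faults.
5 < 6: adding a frame reduced faults, as is typical.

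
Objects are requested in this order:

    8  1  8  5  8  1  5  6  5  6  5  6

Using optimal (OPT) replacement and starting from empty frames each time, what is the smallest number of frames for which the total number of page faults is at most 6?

f=1: 12 faults
f=2: 5 faults
f=3: 4 faults
f=4: 4 faults
Smallest f with faults ≤ 6 is 2.

2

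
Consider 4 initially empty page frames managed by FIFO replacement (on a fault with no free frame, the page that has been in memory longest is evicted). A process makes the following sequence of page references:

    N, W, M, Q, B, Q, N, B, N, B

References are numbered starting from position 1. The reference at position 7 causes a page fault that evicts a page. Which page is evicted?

W

pos 1: N: fault, frames {N}
pos 2: W: fault, frames {N,W}
pos 3: M: fault, frames {N,W,M}
pos 4: Q: fault, frames {N,W,M,Q}
pos 5: B: fault, evict N, frames {W,M,Q,B}
pos 6: Q: hit
pos 7: N: fault, evict W, frames {M,Q,B,N}
At position 7, page W is evicted.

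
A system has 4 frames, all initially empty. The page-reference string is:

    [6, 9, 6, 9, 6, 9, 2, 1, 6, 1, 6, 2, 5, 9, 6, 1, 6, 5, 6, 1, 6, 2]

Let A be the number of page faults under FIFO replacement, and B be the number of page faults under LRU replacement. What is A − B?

-2

Under FIFO: F F . . . . F F . . . . F . F . . . . . . . → 6 faults.
Under LRU: F F . . . . F F . . . . F F . F . . . . . F → 8 faults.
A − B = 6 − 8 = -2.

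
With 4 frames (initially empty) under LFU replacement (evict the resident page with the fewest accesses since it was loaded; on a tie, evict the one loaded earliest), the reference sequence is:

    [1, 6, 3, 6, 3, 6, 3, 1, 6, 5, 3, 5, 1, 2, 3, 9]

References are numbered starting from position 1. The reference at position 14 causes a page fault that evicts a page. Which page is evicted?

5

pos 1: 1 -> miss, frames {1}
pos 2: 6 -> miss, frames {1,6}
pos 3: 3 -> miss, frames {1,6,3}
pos 4: 6 -> hit
pos 5: 3 -> hit
pos 6: 6 -> hit
pos 7: 3 -> hit
pos 8: 1 -> hit
pos 9: 6 -> hit
pos 10: 5 -> miss, frames {1,6,3,5}
pos 11: 3 -> hit
pos 12: 5 -> hit
pos 13: 1 -> hit
pos 14: 2 -> miss, evict 5, frames {1,6,3,2}
At position 14, page 5 is evicted.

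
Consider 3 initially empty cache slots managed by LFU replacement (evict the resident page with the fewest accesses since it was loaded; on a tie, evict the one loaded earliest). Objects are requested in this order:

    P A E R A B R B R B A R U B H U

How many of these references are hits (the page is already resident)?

8

P → miss, frames {P}
A → miss, frames {P,A}
E → miss, frames {P,A,E}
R → miss, evict P, frames {A,E,R}
A → hit
B → miss, evict E, frames {A,R,B}
R → hit
B → hit
R → hit
B → hit
A → hit
R → hit
U → miss, evict A, frames {R,B,U}
B → hit
H → miss, evict U, frames {R,B,H}
U → miss, evict H, frames {R,B,U}
Hits: 8.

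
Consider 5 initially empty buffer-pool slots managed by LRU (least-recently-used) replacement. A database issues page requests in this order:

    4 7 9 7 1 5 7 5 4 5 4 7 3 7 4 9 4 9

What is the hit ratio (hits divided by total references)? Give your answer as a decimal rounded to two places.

4 → miss, frames {4}
7 → miss, frames {4,7}
9 → miss, frames {4,7,9}
7 → hit
1 → miss, frames {4,9,7,1}
5 → miss, frames {4,9,7,1,5}
7 → hit
5 → hit
4 → hit
5 → hit
4 → hit
7 → hit
3 → miss, evict 9, frames {1,5,4,7,3}
7 → hit
4 → hit
9 → miss, evict 1, frames {5,3,7,4,9}
4 → hit
9 → hit
Hits: 11 of 18 references → 11/18 = 0.6111.

0.61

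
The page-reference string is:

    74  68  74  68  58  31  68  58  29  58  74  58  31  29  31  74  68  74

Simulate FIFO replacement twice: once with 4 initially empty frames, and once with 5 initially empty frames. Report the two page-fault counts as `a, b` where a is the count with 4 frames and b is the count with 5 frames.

7, 5

4 frames: F F . . F F . . F . F . . . . . F . → 7 faults.
5 frames: F F . . F F . . F . . . . . . . . . → 5 faults.
5 < 7: adding a frame reduced faults, as is typical.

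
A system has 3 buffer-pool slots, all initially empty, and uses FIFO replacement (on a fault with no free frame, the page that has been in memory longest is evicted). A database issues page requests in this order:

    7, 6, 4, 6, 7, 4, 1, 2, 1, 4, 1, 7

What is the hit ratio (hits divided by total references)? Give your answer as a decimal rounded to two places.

7 -> miss, frames (7)
6 -> miss, frames (7 6)
4 -> miss, frames (7 6 4)
6 -> hit
7 -> hit
4 -> hit
1 -> miss, evict 7, frames (6 4 1)
2 -> miss, evict 6, frames (4 1 2)
1 -> hit
4 -> hit
1 -> hit
7 -> miss, evict 4, frames (1 2 7)
Hits: 6 of 12 references → 6/12 = 0.5000.

0.50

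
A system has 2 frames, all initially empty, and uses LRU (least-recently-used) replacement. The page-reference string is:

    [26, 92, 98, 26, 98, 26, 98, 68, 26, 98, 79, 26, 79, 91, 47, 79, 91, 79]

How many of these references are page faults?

13

26: fault, frames [26]
92: fault, frames [26, 92]
98: fault, evict 26, frames [92, 98]
26: fault, evict 92, frames [98, 26]
98: hit
26: hit
98: hit
68: fault, evict 26, frames [98, 68]
26: fault, evict 98, frames [68, 26]
98: fault, evict 68, frames [26, 98]
79: fault, evict 26, frames [98, 79]
26: fault, evict 98, frames [79, 26]
79: hit
91: fault, evict 26, frames [79, 91]
47: fault, evict 79, frames [91, 47]
79: fault, evict 91, frames [47, 79]
91: fault, evict 47, frames [79, 91]
79: hit
Page faults: 13.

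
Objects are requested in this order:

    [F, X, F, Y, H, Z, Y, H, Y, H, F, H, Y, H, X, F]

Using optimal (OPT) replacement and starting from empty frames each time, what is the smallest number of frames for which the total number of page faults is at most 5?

5

f=1: 16 faults
f=2: 10 faults
f=3: 7 faults
f=4: 6 faults
f=5: 5 faults
Smallest f with faults ≤ 5 is 5.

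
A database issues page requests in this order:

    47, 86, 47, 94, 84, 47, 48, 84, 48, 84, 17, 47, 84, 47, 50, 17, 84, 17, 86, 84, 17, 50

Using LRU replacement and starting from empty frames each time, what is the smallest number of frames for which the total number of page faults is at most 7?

f=1: 22 faults
f=2: 17 faults
f=3: 12 faults
f=4: 8 faults
f=5: 8 faults
f=6: 8 faults
f=7: 7 faults
Smallest f with faults ≤ 7 is 7.

7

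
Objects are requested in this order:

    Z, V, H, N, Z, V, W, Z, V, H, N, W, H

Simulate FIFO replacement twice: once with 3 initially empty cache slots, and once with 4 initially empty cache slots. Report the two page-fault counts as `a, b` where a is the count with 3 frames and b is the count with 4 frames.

3 frames: F F F F F F F . . F F . . → 9 faults.
4 frames: F F F F . . F F F F F F . → 10 faults.
10 > 9: adding a frame increased faults — Belady's anomaly.

9, 10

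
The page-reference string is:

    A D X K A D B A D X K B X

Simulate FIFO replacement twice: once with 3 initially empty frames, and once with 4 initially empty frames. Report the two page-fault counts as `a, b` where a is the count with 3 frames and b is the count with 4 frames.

9, 10

3 frames: F F F F F F F . . F F . . → 9 faults.
4 frames: F F F F . . F F F F F F . → 10 faults.
10 > 9: adding a frame increased faults — Belady's anomaly.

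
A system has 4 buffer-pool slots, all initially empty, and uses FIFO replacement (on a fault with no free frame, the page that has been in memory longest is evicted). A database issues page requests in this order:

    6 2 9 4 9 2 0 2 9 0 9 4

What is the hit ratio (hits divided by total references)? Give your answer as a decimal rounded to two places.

6: fault, frames (6)
2: fault, frames (6 2)
9: fault, frames (6 2 9)
4: fault, frames (6 2 9 4)
9: hit
2: hit
0: fault, evict 6, frames (2 9 4 0)
2: hit
9: hit
0: hit
9: hit
4: hit
Hits: 7 of 12 references → 7/12 = 0.5833.

0.58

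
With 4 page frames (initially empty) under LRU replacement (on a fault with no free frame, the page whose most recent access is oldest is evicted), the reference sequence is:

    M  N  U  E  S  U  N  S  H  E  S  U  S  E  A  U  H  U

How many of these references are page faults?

10

M: fault, frames (M)
N: fault, frames (M N)
U: fault, frames (M N U)
E: fault, frames (M N U E)
S: fault, evict M, frames (N U E S)
U: hit
N: hit
S: hit
H: fault, evict E, frames (U N S H)
E: fault, evict U, frames (N S H E)
S: hit
U: fault, evict N, frames (H E S U)
S: hit
E: hit
A: fault, evict H, frames (U S E A)
U: hit
H: fault, evict S, frames (E A U H)
U: hit
Page faults: 10.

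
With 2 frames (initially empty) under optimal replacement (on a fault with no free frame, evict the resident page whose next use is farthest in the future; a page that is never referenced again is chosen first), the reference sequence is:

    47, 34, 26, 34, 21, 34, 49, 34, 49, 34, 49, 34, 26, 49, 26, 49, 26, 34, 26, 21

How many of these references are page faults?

47 -> miss, frames {47}
34 -> miss, frames {47,34}
26 -> miss, evict 47, frames {34,26}
34 -> hit
21 -> miss, evict 26, frames {34,21}
34 -> hit
49 -> miss, evict 21, frames {34,49}
34 -> hit
49 -> hit
34 -> hit
49 -> hit
34 -> hit
26 -> miss, evict 34, frames {49,26}
49 -> hit
26 -> hit
49 -> hit
26 -> hit
34 -> miss, evict 49, frames {26,34}
26 -> hit
21 -> miss, evict 34, frames {26,21}
Page faults: 8.

8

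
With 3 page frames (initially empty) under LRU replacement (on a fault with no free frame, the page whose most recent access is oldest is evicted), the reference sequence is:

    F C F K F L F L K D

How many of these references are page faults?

F -> miss, frames (F)
C -> miss, frames (F C)
F -> hit
K -> miss, frames (C F K)
F -> hit
L -> miss, evict C, frames (K F L)
F -> hit
L -> hit
K -> hit
D -> miss, evict F, frames (L K D)
Page faults: 5.

5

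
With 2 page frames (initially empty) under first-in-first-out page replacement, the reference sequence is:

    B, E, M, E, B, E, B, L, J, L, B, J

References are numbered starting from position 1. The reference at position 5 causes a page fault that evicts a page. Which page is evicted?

pos 1: B -> miss, frames (B)
pos 2: E -> miss, frames (B E)
pos 3: M -> miss, evict B, frames (E M)
pos 4: E -> hit
pos 5: B -> miss, evict E, frames (M B)
At position 5, page E is evicted.

E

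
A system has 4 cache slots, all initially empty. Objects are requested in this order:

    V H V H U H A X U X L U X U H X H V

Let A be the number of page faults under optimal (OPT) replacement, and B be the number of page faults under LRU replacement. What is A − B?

-1

Under OPT: F F . . F . F F . . F . . . . . . F → 7 faults.
Under LRU: F F . . F . F F . . F . . . F . . F → 8 faults.
A − B = 7 − 8 = -1.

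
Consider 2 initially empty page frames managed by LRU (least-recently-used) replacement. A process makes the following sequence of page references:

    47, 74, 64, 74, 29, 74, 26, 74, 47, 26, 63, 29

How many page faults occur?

9

47: fault, frames [47]
74: fault, frames [47, 74]
64: fault, evict 47, frames [74, 64]
74: hit
29: fault, evict 64, frames [74, 29]
74: hit
26: fault, evict 29, frames [74, 26]
74: hit
47: fault, evict 26, frames [74, 47]
26: fault, evict 74, frames [47, 26]
63: fault, evict 47, frames [26, 63]
29: fault, evict 26, frames [63, 29]
Page faults: 9.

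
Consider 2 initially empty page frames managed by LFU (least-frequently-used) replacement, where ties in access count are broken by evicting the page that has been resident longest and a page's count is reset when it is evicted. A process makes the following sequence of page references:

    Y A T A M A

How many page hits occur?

Y -> miss, frames (Y)
A -> miss, frames (Y A)
T -> miss, evict Y, frames (A T)
A -> hit
M -> miss, evict T, frames (A M)
A -> hit
Hits: 2.

2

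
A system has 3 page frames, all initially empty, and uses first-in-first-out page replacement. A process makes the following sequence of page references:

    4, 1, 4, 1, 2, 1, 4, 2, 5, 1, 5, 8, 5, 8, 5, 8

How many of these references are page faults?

5

4: fault, frames [4]
1: fault, frames [4, 1]
4: hit
1: hit
2: fault, frames [4, 1, 2]
1: hit
4: hit
2: hit
5: fault, evict 4, frames [1, 2, 5]
1: hit
5: hit
8: fault, evict 1, frames [2, 5, 8]
5: hit
8: hit
5: hit
8: hit
Page faults: 5.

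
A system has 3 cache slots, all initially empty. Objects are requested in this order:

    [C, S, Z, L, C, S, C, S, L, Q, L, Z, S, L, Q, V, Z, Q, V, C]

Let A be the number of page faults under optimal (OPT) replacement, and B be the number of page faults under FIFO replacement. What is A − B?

-5

Under OPT: F F F F . . . . . F . F . . F F . . . F → 9 faults.
Under FIFO: F F F F F F . . . F F F F . F F F . . F → 14 faults.
A − B = 9 − 14 = -5.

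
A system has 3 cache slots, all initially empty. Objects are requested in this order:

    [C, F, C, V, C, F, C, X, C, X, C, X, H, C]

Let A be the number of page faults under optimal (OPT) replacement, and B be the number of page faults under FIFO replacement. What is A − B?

Under OPT: F F . F . . . F . . . . F . → 5 faults.
Under FIFO: F F . F . . . F F . . . F . → 6 faults.
A − B = 5 − 6 = -1.

-1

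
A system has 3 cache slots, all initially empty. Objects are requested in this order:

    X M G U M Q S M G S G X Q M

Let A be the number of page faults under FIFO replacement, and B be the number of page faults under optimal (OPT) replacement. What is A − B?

Under FIFO: F F F F . F F F F . . F F F → 11 faults.
Under OPT: F F F F . F F . . . . F F . → 8 faults.
A − B = 11 − 8 = 3.

3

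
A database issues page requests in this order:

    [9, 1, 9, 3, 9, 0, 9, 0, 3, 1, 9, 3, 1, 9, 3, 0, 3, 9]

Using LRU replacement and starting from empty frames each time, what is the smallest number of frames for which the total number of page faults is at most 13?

f=1: 18 faults
f=2: 13 faults
f=3: 7 faults
f=4: 4 faults
Smallest f with faults ≤ 13 is 2.

2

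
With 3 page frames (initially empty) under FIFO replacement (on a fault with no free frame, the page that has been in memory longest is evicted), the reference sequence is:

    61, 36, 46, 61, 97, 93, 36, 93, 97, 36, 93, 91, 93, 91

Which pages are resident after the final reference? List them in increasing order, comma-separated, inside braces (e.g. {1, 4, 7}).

61: miss, frames {61}
36: miss, frames {61,36}
46: miss, frames {61,36,46}
61: hit
97: miss, evict 61, frames {36,46,97}
93: miss, evict 36, frames {46,97,93}
36: miss, evict 46, frames {97,93,36}
93: hit
97: hit
36: hit
93: hit
91: miss, evict 97, frames {93,36,91}
93: hit
91: hit

{36, 91, 93}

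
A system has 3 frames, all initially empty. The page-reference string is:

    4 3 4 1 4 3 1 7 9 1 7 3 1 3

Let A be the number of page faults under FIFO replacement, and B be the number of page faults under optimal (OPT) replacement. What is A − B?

Under FIFO: F F . F . . . F F . . F F . → 7 faults.
Under OPT: F F . F . . . F F . . F . . → 6 faults.
A − B = 7 − 6 = 1.

1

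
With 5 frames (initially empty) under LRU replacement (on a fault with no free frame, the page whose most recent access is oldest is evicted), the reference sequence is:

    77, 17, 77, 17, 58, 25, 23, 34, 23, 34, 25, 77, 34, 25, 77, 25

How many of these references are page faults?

7

77: miss, frames (77)
17: miss, frames (77 17)
77: hit
17: hit
58: miss, frames (77 17 58)
25: miss, frames (77 17 58 25)
23: miss, frames (77 17 58 25 23)
34: miss, evict 77, frames (17 58 25 23 34)
23: hit
34: hit
25: hit
77: miss, evict 17, frames (58 23 34 25 77)
34: hit
25: hit
77: hit
25: hit
Page faults: 7.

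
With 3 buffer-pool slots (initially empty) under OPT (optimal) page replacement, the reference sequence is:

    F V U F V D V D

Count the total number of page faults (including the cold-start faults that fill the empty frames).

4

F -> miss, frames [F]
V -> miss, frames [F, V]
U -> miss, frames [F, V, U]
F -> hit
V -> hit
D -> miss, evict U, frames [F, V, D]
V -> hit
D -> hit
Page faults: 4.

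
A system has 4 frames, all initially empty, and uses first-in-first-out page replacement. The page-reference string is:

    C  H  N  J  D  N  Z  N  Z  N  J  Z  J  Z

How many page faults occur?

6

C → fault, frames {C}
H → fault, frames {C,H}
N → fault, frames {C,H,N}
J → fault, frames {C,H,N,J}
D → fault, evict C, frames {H,N,J,D}
N → hit
Z → fault, evict H, frames {N,J,D,Z}
N → hit
Z → hit
N → hit
J → hit
Z → hit
J → hit
Z → hit
Page faults: 6.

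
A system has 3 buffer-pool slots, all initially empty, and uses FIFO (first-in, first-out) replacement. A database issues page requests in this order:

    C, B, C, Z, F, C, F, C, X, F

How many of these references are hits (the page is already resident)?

C → fault, frames {C}
B → fault, frames {C,B}
C → hit
Z → fault, frames {C,B,Z}
F → fault, evict C, frames {B,Z,F}
C → fault, evict B, frames {Z,F,C}
F → hit
C → hit
X → fault, evict Z, frames {F,C,X}
F → hit
Hits: 4.

4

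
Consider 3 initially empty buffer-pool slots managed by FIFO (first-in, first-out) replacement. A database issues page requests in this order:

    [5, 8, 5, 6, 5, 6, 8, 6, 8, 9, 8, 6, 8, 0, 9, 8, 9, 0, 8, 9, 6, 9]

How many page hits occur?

14

5: fault, frames [5]
8: fault, frames [5, 8]
5: hit
6: fault, frames [5, 8, 6]
5: hit
6: hit
8: hit
6: hit
8: hit
9: fault, evict 5, frames [8, 6, 9]
8: hit
6: hit
8: hit
0: fault, evict 8, frames [6, 9, 0]
9: hit
8: fault, evict 6, frames [9, 0, 8]
9: hit
0: hit
8: hit
9: hit
6: fault, evict 9, frames [0, 8, 6]
9: fault, evict 0, frames [8, 6, 9]
Hits: 14.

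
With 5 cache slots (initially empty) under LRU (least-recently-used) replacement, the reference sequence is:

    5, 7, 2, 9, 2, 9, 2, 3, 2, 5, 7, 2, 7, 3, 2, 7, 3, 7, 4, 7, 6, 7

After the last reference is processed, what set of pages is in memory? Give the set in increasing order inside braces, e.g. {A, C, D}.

{2, 3, 4, 6, 7}

5: miss, frames [5]
7: miss, frames [5, 7]
2: miss, frames [5, 7, 2]
9: miss, frames [5, 7, 2, 9]
2: hit
9: hit
2: hit
3: miss, frames [5, 7, 9, 2, 3]
2: hit
5: hit
7: hit
2: hit
7: hit
3: hit
2: hit
7: hit
3: hit
7: hit
4: miss, evict 9, frames [5, 2, 3, 7, 4]
7: hit
6: miss, evict 5, frames [2, 3, 4, 7, 6]
7: hit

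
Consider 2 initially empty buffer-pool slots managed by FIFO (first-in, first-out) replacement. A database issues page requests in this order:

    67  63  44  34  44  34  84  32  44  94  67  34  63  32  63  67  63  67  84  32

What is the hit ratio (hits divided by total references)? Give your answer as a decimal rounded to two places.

0.20

67 -> miss, frames [67]
63 -> miss, frames [67, 63]
44 -> miss, evict 67, frames [63, 44]
34 -> miss, evict 63, frames [44, 34]
44 -> hit
34 -> hit
84 -> miss, evict 44, frames [34, 84]
32 -> miss, evict 34, frames [84, 32]
44 -> miss, evict 84, frames [32, 44]
94 -> miss, evict 32, frames [44, 94]
67 -> miss, evict 44, frames [94, 67]
34 -> miss, evict 94, frames [67, 34]
63 -> miss, evict 67, frames [34, 63]
32 -> miss, evict 34, frames [63, 32]
63 -> hit
67 -> miss, evict 63, frames [32, 67]
63 -> miss, evict 32, frames [67, 63]
67 -> hit
84 -> miss, evict 67, frames [63, 84]
32 -> miss, evict 63, frames [84, 32]
Hits: 4 of 20 references → 4/20 = 0.2000.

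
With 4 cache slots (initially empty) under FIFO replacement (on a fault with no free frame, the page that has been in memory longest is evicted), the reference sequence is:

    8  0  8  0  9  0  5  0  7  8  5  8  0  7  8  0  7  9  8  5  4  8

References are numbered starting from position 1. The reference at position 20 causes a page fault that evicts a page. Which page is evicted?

pos 1: 8: miss, frames [8]
pos 2: 0: miss, frames [8, 0]
pos 3: 8: hit
pos 4: 0: hit
pos 5: 9: miss, frames [8, 0, 9]
pos 6: 0: hit
pos 7: 5: miss, frames [8, 0, 9, 5]
pos 8: 0: hit
pos 9: 7: miss, evict 8, frames [0, 9, 5, 7]
pos 10: 8: miss, evict 0, frames [9, 5, 7, 8]
pos 11: 5: hit
pos 12: 8: hit
pos 13: 0: miss, evict 9, frames [5, 7, 8, 0]
pos 14: 7: hit
pos 15: 8: hit
pos 16: 0: hit
pos 17: 7: hit
pos 18: 9: miss, evict 5, frames [7, 8, 0, 9]
pos 19: 8: hit
pos 20: 5: miss, evict 7, frames [8, 0, 9, 5]
At position 20, page 7 is evicted.

7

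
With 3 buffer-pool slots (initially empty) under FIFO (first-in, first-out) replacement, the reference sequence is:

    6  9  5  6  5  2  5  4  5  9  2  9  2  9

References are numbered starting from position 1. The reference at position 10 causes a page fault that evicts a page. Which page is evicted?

5

pos 1: 6: miss, frames (6)
pos 2: 9: miss, frames (6 9)
pos 3: 5: miss, frames (6 9 5)
pos 4: 6: hit
pos 5: 5: hit
pos 6: 2: miss, evict 6, frames (9 5 2)
pos 7: 5: hit
pos 8: 4: miss, evict 9, frames (5 2 4)
pos 9: 5: hit
pos 10: 9: miss, evict 5, frames (2 4 9)
At position 10, page 5 is evicted.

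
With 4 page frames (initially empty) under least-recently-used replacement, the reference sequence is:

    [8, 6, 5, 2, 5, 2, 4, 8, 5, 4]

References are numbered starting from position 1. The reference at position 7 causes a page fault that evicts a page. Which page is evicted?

pos 1: 8 → miss, frames {8}
pos 2: 6 → miss, frames {8,6}
pos 3: 5 → miss, frames {8,6,5}
pos 4: 2 → miss, frames {8,6,5,2}
pos 5: 5 → hit
pos 6: 2 → hit
pos 7: 4 → miss, evict 8, frames {6,5,2,4}
At position 7, page 8 is evicted.

8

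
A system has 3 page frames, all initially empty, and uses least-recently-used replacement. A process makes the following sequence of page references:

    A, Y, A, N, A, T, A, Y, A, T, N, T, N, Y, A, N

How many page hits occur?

8

A -> miss, frames {A}
Y -> miss, frames {A,Y}
A -> hit
N -> miss, frames {Y,A,N}
A -> hit
T -> miss, evict Y, frames {N,A,T}
A -> hit
Y -> miss, evict N, frames {T,A,Y}
A -> hit
T -> hit
N -> miss, evict Y, frames {A,T,N}
T -> hit
N -> hit
Y -> miss, evict A, frames {T,N,Y}
A -> miss, evict T, frames {N,Y,A}
N -> hit
Hits: 8.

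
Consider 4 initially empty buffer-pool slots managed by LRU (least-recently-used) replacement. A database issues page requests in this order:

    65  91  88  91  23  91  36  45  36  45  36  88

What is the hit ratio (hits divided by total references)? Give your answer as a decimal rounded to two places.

65: miss, frames {65}
91: miss, frames {65,91}
88: miss, frames {65,91,88}
91: hit
23: miss, frames {65,88,91,23}
91: hit
36: miss, evict 65, frames {88,23,91,36}
45: miss, evict 88, frames {23,91,36,45}
36: hit
45: hit
36: hit
88: miss, evict 23, frames {91,45,36,88}
Hits: 5 of 12 references → 5/12 = 0.4167.

0.42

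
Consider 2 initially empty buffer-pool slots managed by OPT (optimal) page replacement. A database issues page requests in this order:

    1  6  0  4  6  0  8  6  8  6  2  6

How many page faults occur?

1 → fault, frames (1)
6 → fault, frames (1 6)
0 → fault, evict 1, frames (6 0)
4 → fault, evict 0, frames (6 4)
6 → hit
0 → fault, evict 4, frames (6 0)
8 → fault, evict 0, frames (6 8)
6 → hit
8 → hit
6 → hit
2 → fault, evict 8, frames (6 2)
6 → hit
Page faults: 7.

7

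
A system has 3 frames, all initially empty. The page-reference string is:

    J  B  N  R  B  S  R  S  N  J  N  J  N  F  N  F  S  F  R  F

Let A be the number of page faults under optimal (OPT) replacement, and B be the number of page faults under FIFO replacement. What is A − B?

Under OPT: F F F F . F . . . F . . . F . . . . F . → 8 faults.
Under FIFO: F F F F . F . . . F F . . F . . F . F . → 10 faults.
A − B = 8 − 10 = -2.

-2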